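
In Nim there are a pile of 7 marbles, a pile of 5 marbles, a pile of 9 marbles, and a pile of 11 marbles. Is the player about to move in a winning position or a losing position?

Losing position

Nim-sum: 7 ⊕ 5 ⊕ 9 ⊕ 11 = 0.
The nim-sum is 0, so this is a P-position: the player to move is in a losing position under optimal play.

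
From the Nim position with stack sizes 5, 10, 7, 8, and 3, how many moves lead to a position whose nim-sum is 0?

3

In binary:
  0101  (5)
  1010  (10)
  0111  (7)
  1000  (8)
  0011  (3)
  ----
  0011  (3)
The overall nim-sum is X = 3. A stack of size p has a winning move iff p XOR X < p (reduce it to p XOR X).
  5: 5 XOR 3 = 6 ≥ 5 — no move.
  10: 10 XOR 3 = 9 < 10 — winning move (to 9).
  7: 7 XOR 3 = 4 < 7 — winning move (to 4).
  8: 8 XOR 3 = 11 ≥ 8 — no move.
  3: 3 XOR 3 = 0 < 3 — winning move (to 0).
That gives 3 winning moves.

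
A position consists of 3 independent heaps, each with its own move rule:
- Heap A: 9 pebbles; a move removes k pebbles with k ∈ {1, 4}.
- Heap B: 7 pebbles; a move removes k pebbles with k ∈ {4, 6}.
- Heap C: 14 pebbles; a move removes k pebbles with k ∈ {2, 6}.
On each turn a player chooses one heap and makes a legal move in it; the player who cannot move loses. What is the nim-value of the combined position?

2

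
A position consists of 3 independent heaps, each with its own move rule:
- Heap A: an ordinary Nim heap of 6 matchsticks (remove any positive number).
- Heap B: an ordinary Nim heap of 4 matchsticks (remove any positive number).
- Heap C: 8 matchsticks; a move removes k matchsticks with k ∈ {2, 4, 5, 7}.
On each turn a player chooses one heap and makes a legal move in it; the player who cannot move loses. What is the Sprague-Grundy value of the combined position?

6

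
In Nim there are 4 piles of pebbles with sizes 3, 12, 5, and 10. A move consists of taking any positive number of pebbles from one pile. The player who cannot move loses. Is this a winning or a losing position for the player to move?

Write each in binary and XOR column by column:
  0011  (3)
  1100  (12)
  0101  (5)
  1010  (10)
  ----
  0000  (0)
The nim-sum is 0, so this is a P-position: the player to move is in a losing position under optimal play.

Losing position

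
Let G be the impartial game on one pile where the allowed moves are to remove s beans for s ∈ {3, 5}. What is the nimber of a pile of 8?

Grundy values for subtraction set {3, 5}:
k:     0  1  2  3  4  5  6  7  8
g(k):  0  0  0  1  1  1  2  2  0
So g(8) = 0.

0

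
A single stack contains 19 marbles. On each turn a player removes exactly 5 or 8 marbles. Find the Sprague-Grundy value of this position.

1

Build the Grundy sequence with g(k) = mex{g(k−s) : s ∈ {5, 8}, s ≤ k}:
k:     0  1  2  3  4  5  6  7  8  9 10 11 12 13 14 15 16 17 18 19
g(k):  0  0  0  0  0  1  1  1  1  1  2  2  2  0  0  0  0  0  1  1
So g(19) = 1.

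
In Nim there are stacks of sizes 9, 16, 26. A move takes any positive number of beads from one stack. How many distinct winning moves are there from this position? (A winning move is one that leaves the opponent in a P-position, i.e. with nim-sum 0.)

1

Nim-sum: 9 XOR 16 XOR 26 = 3.
The overall nim-sum is X = 3. A stack of size p has a winning move iff p XOR X < p (reduce it to p XOR X).
  9: 9 XOR 3 = 10 ≥ 9 — no move.
  16: 16 XOR 3 = 19 ≥ 16 — no move.
  26: 26 XOR 3 = 25 < 26 — winning move (to 25).
That gives 1 winning move.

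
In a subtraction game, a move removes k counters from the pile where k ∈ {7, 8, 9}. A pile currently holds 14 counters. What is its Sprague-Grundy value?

Build the Grundy sequence with g(k) = mex{g(k−s) : s ∈ {7, 8, 9}, s ≤ k}:
k:     0  1  2  3  4  5  6  7  8  9 10 11 12 13 14
g(k):  0  0  0  0  0  0  0  1  1  1  1  1  1  1  2
So g(14) = 2.

2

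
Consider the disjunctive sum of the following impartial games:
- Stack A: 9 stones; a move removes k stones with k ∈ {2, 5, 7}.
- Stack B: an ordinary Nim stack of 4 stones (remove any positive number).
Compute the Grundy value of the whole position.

6

Grundy values for stack A (subtraction set {2, 5, 7}):
g(0) = mex{} = 0
g(1) = mex{} = 0
g(2) = mex{0} = 1
g(3) = mex{0} = 1
g(4) = mex{1} = 0
g(5) = mex{0,1} = 2
g(6) = mex{0} = 1
g(7) = mex{0,1,2} = 3
g(8) = mex{0,1} = 2
g(9) = mex{0,1,3} = 2
So g(9) = 2.
Stack B is a plain Nim stack of size 4, so its Grundy value is 4.
By the Sprague-Grundy theorem, the Grundy value of a sum of independent games is the XOR of the component values.
Combined value = 2 ⊕ 4 = 6.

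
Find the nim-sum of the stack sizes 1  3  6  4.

In binary:
  001  (1)
  011  (3)
  110  (6)
  100  (4)
  ---
  000  (0)

0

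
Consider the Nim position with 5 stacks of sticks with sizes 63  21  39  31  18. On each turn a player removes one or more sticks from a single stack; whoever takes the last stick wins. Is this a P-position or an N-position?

P-position

Bitwise XOR of the heap sizes:
  111111  (63)
  010101  (21)
  100111  (39)
  011111  (31)
  010010  (18)
  ------
  000000  (0)
The nim-sum is 0, so this is a P-position: the player to move is in a losing position under optimal play.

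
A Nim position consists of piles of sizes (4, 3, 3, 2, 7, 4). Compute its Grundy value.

5

Write each in binary and XOR column by column:
  100  (4)
  011  (3)
  011  (3)
  010  (2)
  111  (7)
  100  (4)
  ---
  101  (5)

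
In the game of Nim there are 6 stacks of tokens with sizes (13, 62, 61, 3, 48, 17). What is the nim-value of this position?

44

Compute the nim-sum pairwise:
13 ⊕ 62 = 51
51 ⊕ 61 = 14
14 ⊕ 3 = 13
13 ⊕ 48 = 61
61 ⊕ 17 = 44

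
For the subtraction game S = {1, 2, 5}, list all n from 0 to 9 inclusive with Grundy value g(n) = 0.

0, 3, 6, 9

Compute g(0), g(1), … for moves {1, 2, 5}:
g(0) = mex{} = 0
g(1) = mex{0} = 1
g(2) = mex{0,1} = 2
g(3) = mex{1,2} = 0
g(4) = mex{0,2} = 1
g(5) = mex{0,1} = 2
g(6) = mex{1,2} = 0
g(7) = mex{0,2} = 1
g(8) = mex{0,1} = 2
g(9) = mex{1,2} = 0
The P-positions (g = 0) in 0..9 are 0, 3, 6, 9.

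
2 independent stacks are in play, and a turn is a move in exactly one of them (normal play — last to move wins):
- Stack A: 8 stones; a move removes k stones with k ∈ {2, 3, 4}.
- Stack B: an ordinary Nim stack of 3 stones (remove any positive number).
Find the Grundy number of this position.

2

Build the Grundy sequence for stack A with g(k) = mex{g(k−s) : s ∈ {2, 3, 4}, s ≤ k}:
g(0) = mex{} = 0
g(1) = mex{} = 0
g(2) = mex{0} = 1
g(3) = mex{0} = 1
g(4) = mex{0,1} = 2
g(5) = mex{0,1} = 2
g(6) = mex{1,2} = 0
g(7) = mex{1,2} = 0
g(8) = mex{0,2} = 1
So g(8) = 1.
Stack B is a plain Nim stack of size 3, so its Grundy value is 3.
By the Sprague-Grundy theorem, the Grundy value of a sum of independent games is the XOR of the component values.
Combined value = 1 XOR 3 = 2.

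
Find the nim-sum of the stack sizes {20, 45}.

57

Compute the nim-sum pairwise:
20 ⊕ 45 = 57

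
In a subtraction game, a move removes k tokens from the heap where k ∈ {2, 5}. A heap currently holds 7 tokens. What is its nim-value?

Build the Grundy sequence with g(k) = mex{g(k−s) : s ∈ {2, 5}, s ≤ k}:
k:     0  1  2  3  4  5  6  7
g(k):  0  0  1  1  0  2  1  0
So g(7) = 0.

0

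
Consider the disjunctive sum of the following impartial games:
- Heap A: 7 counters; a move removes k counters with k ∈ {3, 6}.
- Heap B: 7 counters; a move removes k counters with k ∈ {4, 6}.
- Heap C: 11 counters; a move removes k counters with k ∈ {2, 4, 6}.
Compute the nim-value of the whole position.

Build the Grundy sequence for heap A with g(k) = mex{g(k−s) : s ∈ {3, 6}, s ≤ k}:
k:     0  1  2  3  4  5  6  7
g(k):  0  0  0  1  1  1  2  2
So g(7) = 2.
Build the Grundy sequence for heap B with g(k) = mex{g(k−s) : s ∈ {4, 6}, s ≤ k}:
g(0) = mex{} = 0
g(1) = mex{} = 0
g(2) = mex{} = 0
g(3) = mex{} = 0
g(4) = mex{0} = 1
g(5) = mex{0} = 1
g(6) = mex{0} = 1
g(7) = mex{0} = 1
So g(7) = 1.
Build the Grundy sequence for heap C with g(k) = mex{g(k−s) : s ∈ {2, 4, 6}, s ≤ k}:
k:     0  1  2  3  4  5  6  7  8  9 10 11
g(k):  0  0  1  1  2  2  3  3  0  0  1  1
So g(11) = 1.
By the Sprague-Grundy theorem, the Grundy value of a sum of independent games is the XOR of the component values.
Combined value = 2 ⊕ 1 ⊕ 1 = 2.

2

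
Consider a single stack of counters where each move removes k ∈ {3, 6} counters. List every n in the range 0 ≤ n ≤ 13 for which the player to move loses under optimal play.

0, 1, 2, 9, 10, 11

Compute g(0), g(1), … for moves {3, 6}:
g(0) = mex{} = 0
g(1) = mex{} = 0
g(2) = mex{} = 0
g(3) = mex{0} = 1
g(4) = mex{0} = 1
g(5) = mex{0} = 1
g(6) = mex{0,1} = 2
g(7) = mex{0,1} = 2
g(8) = mex{0,1} = 2
g(9) = mex{1,2} = 0
g(10) = mex{1,2} = 0
g(11) = mex{1,2} = 0
g(12) = mex{0,2} = 1
g(13) = mex{0,2} = 1
The P-positions (g = 0) in 0..13 are 0, 1, 2, 9, 10, 11.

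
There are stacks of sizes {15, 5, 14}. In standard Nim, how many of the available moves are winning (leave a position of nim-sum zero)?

Compute the nim-sum pairwise:
15 ⊕ 5 = 10
10 ⊕ 14 = 4
The overall nim-sum is X = 4. A stack of size p has a winning move iff p XOR X < p (reduce it to p XOR X).
  15: 15 XOR 4 = 11 < 15 — winning move (to 11).
  5: 5 XOR 4 = 1 < 5 — winning move (to 1).
  14: 14 XOR 4 = 10 < 14 — winning move (to 10).
That gives 3 winning moves.

3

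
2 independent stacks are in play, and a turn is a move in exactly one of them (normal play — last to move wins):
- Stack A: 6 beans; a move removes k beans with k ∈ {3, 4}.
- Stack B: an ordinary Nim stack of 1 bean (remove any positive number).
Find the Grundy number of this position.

3

For stack A, compute g(0), g(1), … with moves {3, 4}:
k:     0  1  2  3  4  5  6
g(k):  0  0  0  1  1  1  2
So g(6) = 2.
Stack B is a plain Nim stack of size 1, so its Grundy value is 1.
By the Sprague-Grundy theorem, the Grundy value of a sum of independent games is the XOR of the component values.
Combined value = 2 ⊕ 1 = 3.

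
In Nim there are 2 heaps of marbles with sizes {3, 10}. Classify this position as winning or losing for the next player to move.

Winning position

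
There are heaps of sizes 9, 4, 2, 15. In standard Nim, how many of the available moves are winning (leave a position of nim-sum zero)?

0

Nim-sum: 9 ⊕ 4 ⊕ 2 ⊕ 15 = 0.
The nim-sum is already 0, so every move leaves a nonzero nim-sum — there are no winning moves.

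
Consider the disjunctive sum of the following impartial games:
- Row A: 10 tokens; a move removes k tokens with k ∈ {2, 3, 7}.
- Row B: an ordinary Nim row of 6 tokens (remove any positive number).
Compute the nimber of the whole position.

Build the Grundy sequence for row A with g(k) = mex{g(k−s) : s ∈ {2, 3, 7}, s ≤ k}:
g(0) = mex{} = 0
g(1) = mex{} = 0
g(2) = mex{0} = 1
g(3) = mex{0} = 1
g(4) = mex{0,1} = 2
g(5) = mex{1} = 0
g(6) = mex{1,2} = 0
g(7) = mex{0,2} = 1
g(8) = mex{0} = 1
g(9) = mex{0,1} = 2
g(10) = mex{1} = 0
So g(10) = 0.
Row B is a plain Nim row of size 6, so its Grundy value is 6.
The value of a disjunctive sum is the nim-sum of the parts.
Combined value = 0 ⊕ 6 = 6.

6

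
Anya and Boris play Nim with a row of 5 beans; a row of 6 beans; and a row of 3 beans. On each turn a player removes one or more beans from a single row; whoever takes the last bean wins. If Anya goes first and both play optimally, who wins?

Boris wins

Compute the nim-sum pairwise:
5 ^ 6 = 3
3 ^ 3 = 0
The nim-sum is 0, so this is a P-position: the player to move is in a losing position under optimal play; Anya is about to move from it and so loses — Boris wins.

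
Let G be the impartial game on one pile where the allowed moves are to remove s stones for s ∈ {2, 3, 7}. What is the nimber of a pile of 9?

2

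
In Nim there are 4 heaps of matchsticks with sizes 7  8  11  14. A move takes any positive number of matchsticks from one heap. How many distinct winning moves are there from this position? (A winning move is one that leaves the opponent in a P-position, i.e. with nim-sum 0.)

3

Compute the nim-sum pairwise:
7 ^ 8 = 15
15 ^ 11 = 4
4 ^ 14 = 10
The overall nim-sum is X = 10. A heap of size p has a winning move iff p XOR X < p (reduce it to p XOR X).
  7: 7 XOR 10 = 13 ≥ 7 — no move.
  8: 8 XOR 10 = 2 < 8 — winning move (to 2).
  11: 11 XOR 10 = 1 < 11 — winning move (to 1).
  14: 14 XOR 10 = 4 < 14 — winning move (to 4).
That gives 3 winning moves.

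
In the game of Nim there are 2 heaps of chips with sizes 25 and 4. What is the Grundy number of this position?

Compute the nim-sum pairwise:
25 XOR 4 = 29

29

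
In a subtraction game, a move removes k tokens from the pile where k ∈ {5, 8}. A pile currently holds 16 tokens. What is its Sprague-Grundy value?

Compute g(0), g(1), … for moves {5, 8}:
k:     0  1  2  3  4  5  6  7  8  9 10 11 12 13 14 15 16
g(k):  0  0  0  0  0  1  1  1  1  1  2  2  2  0  0  0  0
So g(16) = 0.

0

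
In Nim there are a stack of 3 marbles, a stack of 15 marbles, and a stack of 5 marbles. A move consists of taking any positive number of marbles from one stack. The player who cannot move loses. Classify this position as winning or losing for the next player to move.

Write each in binary and XOR column by column:
  0011  (3)
  1111  (15)
  0101  (5)
  ----
  1001  (9)
The nim-sum is 9 ≠ 0, so this is an N-position: the player to move can win.

Winning position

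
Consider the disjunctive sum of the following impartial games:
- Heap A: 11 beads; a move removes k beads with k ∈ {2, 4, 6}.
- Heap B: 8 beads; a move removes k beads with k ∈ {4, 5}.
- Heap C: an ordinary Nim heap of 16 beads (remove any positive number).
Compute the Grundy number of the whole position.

19

For heap A, compute g(0), g(1), … with moves {2, 4, 6}:
g(0) = mex{} = 0
g(1) = mex{} = 0
g(2) = mex{0} = 1
g(3) = mex{0} = 1
g(4) = mex{0,1} = 2
g(5) = mex{0,1} = 2
g(6) = mex{0,1,2} = 3
g(7) = mex{0,1,2} = 3
g(8) = mex{1,2,3} = 0
g(9) = mex{1,2,3} = 0
g(10) = mex{0,2,3} = 1
g(11) = mex{0,2,3} = 1
So g(11) = 1.
Build the Grundy sequence for heap B with g(k) = mex{g(k−s) : s ∈ {4, 5}, s ≤ k}:
g(0) = mex{} = 0
g(1) = mex{} = 0
g(2) = mex{} = 0
g(3) = mex{} = 0
g(4) = mex{0} = 1
g(5) = mex{0} = 1
g(6) = mex{0} = 1
g(7) = mex{0} = 1
g(8) = mex{0,1} = 2
So g(8) = 2.
Heap C is a plain Nim heap of size 16, so its Grundy value is 16.
By the Sprague-Grundy theorem, the Grundy value of a sum of independent games is the XOR of the component values.
Combined value = 1 ⊕ 2 ⊕ 16 = 19.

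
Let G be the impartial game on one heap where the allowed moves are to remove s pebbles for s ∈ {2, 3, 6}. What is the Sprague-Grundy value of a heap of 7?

1

Build the Grundy sequence with g(k) = mex{g(k−s) : s ∈ {2, 3, 6}, s ≤ k}:
k:     0  1  2  3  4  5  6  7
g(k):  0  0  1  1  2  0  3  1
So g(7) = 1.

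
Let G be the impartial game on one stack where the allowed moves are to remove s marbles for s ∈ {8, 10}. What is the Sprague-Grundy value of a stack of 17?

2

Build the Grundy sequence with g(k) = mex{g(k−s) : s ∈ {8, 10}, s ≤ k}:
k:     0  1  2  3  4  5  6  7  8  9 10 11 12 13 14 15 16 17
g(k):  0  0  0  0  0  0  0  0  1  1  1  1  1  1  1  1  2  2
So g(17) = 2.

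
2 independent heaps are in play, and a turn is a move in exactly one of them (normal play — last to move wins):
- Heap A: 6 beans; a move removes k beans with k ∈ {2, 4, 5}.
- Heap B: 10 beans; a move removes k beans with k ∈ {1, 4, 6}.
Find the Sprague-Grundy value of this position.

Build the Grundy sequence for heap A with g(k) = mex{g(k−s) : s ∈ {2, 4, 5}, s ≤ k}:
k:     0  1  2  3  4  5  6
g(k):  0  0  1  1  2  2  3
So g(6) = 3.
For heap B, compute g(0), g(1), … with moves {1, 4, 6}:
k:     0  1  2  3  4  5  6  7  8  9 10
g(k):  0  1  0  1  2  0  1  0  1  2  0
So g(10) = 0.
The value of a disjunctive sum is the nim-sum of the parts.
Combined value = 3 ⊕ 0 = 3.

3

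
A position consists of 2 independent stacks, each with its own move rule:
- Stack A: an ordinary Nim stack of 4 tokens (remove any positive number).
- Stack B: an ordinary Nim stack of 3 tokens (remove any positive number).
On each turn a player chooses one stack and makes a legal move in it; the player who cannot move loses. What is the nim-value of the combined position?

7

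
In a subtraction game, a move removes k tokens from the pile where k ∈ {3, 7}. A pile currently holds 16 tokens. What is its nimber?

Grundy values for subtraction set {3, 7}:
k:     0  1  2  3  4  5  6  7  8  9 10 11 12 13 14 15 16
g(k):  0  0  0  1  1  1  0  2  2  1  0  0  0  1  1  1  0
So g(16) = 0.

0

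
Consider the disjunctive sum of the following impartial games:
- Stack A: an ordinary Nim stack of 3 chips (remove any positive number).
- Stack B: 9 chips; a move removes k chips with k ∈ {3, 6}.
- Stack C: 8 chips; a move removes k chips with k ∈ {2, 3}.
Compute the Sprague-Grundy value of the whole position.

Stack A is a plain Nim stack of size 3, so its Grundy value is 3.
Build the Grundy sequence for stack B with g(k) = mex{g(k−s) : s ∈ {3, 6}, s ≤ k}:
k:     0  1  2  3  4  5  6  7  8  9
g(k):  0  0  0  1  1  1  2  2  2  0
So g(9) = 0.
For stack C, compute g(0), g(1), … with moves {2, 3}:
g(0) = mex{} = 0
g(1) = mex{} = 0
g(2) = mex{0} = 1
g(3) = mex{0} = 1
g(4) = mex{0,1} = 2
g(5) = mex{1} = 0
g(6) = mex{1,2} = 0
g(7) = mex{0,2} = 1
g(8) = mex{0} = 1
So g(8) = 1.
By the Sprague-Grundy theorem, the Grundy value of a sum of independent games is the XOR of the component values.
Combined value = 3 ⊕ 0 ⊕ 1 = 2.

2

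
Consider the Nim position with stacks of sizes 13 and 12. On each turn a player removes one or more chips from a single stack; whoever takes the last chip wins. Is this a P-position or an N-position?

In binary:
  1101  (13)
  1100  (12)
  ----
  0001  (1)
The nim-sum is 1 ≠ 0, so this is an N-position: the player to move can win.

N-position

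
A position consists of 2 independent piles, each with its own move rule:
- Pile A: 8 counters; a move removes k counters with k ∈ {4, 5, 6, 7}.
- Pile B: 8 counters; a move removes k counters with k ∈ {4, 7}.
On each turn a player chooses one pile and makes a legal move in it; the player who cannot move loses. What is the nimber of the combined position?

0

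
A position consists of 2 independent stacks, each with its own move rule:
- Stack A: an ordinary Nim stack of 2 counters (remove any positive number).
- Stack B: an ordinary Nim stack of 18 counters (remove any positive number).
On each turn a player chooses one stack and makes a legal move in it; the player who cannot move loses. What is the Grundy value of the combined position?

16

Stack A is a plain Nim stack of size 2, so its Grundy value is 2.
Stack B is a plain Nim stack of size 18, so its Grundy value is 18.
The value of a disjunctive sum is the nim-sum of the parts.
Combined value = 2 XOR 18 = 16.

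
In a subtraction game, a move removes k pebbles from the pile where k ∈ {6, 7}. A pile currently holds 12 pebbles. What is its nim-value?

2

Compute g(0), g(1), … for moves {6, 7}:
g(0) = mex{} = 0
g(1) = mex{} = 0
g(2) = mex{} = 0
g(3) = mex{} = 0
g(4) = mex{} = 0
g(5) = mex{} = 0
g(6) = mex{0} = 1
g(7) = mex{0} = 1
g(8) = mex{0} = 1
g(9) = mex{0} = 1
g(10) = mex{0} = 1
g(11) = mex{0} = 1
g(12) = mex{0,1} = 2
So g(12) = 2.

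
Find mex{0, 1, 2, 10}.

3

The values 0, 1, 2 are all present; 3 is the first non-negative integer missing from the set.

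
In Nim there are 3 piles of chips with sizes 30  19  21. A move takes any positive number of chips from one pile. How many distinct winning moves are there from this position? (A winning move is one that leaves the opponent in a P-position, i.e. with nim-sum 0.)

3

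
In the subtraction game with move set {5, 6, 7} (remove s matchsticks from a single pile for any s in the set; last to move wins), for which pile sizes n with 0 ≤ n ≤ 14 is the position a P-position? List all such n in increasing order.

0, 1, 2, 3, 4, 12, 13, 14

Compute g(0), g(1), … for moves {5, 6, 7}:
k:     0  1  2  3  4  5  6  7  8  9 10 11 12 13 14
g(k):  0  0  0  0  0  1  1  1  1  1  2  2  0  0  0
The P-positions (g = 0) in 0..14 are 0, 1, 2, 3, 4, 12, 13, 14.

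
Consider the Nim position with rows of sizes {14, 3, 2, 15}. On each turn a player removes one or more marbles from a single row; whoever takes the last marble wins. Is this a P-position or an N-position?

P-position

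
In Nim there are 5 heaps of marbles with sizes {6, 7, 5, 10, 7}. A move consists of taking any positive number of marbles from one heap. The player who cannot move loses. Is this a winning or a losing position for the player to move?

Winning position

Nim-sum: 6 ⊕ 7 ⊕ 5 ⊕ 10 ⊕ 7 = 9.
The nim-sum is 9 ≠ 0, so this is an N-position: the player to move can win.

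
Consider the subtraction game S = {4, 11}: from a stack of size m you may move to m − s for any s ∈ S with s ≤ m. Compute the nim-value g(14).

Compute g(0), g(1), … for moves {4, 11}:
g(0) = mex{} = 0
g(1) = mex{} = 0
g(2) = mex{} = 0
g(3) = mex{} = 0
g(4) = mex{0} = 1
g(5) = mex{0} = 1
g(6) = mex{0} = 1
g(7) = mex{0} = 1
g(8) = mex{1} = 0
g(9) = mex{1} = 0
g(10) = mex{1} = 0
g(11) = mex{0,1} = 2
g(12) = mex{0} = 1
g(13) = mex{0} = 1
g(14) = mex{0} = 1
So g(14) = 1.

1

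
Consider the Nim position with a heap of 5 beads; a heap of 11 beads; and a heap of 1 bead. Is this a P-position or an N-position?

N-position

Compute the nim-sum pairwise:
5 ^ 11 = 14
14 ^ 1 = 15
The nim-sum is 15 ≠ 0, so this is an N-position: the player to move can win.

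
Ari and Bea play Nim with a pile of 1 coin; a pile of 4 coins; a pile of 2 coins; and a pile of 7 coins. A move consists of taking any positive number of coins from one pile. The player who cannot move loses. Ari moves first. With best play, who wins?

Bea wins

Nim-sum: 1 ⊕ 4 ⊕ 2 ⊕ 7 = 0.
The nim-sum is 0, so this is a P-position: the player to move is in a losing position under optimal play; Ari is about to move from it and so loses — Bea wins.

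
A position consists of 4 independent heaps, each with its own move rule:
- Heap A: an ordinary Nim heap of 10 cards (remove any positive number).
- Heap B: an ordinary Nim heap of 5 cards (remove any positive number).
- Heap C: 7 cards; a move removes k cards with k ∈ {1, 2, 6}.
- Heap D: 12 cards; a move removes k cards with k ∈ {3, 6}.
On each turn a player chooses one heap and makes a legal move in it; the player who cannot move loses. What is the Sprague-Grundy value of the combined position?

14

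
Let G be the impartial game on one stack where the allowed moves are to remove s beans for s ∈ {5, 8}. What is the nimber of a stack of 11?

2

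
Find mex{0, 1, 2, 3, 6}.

The values 0, 1, 2, 3 are all present; 4 is the first non-negative integer missing from the set.

4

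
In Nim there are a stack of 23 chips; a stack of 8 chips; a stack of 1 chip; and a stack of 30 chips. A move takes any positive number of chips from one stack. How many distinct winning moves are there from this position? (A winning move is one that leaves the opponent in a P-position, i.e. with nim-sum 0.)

0

Bitwise XOR of the heap sizes:
  10111  (23)
  01000  (8)
  00001  (1)
  11110  (30)
  -----
  00000  (0)
The nim-sum is already 0, so every move leaves a nonzero nim-sum — there are no winning moves.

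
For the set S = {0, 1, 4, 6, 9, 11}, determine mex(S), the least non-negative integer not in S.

The values 0, 1 are all present; 2 is the first non-negative integer missing from the set.

2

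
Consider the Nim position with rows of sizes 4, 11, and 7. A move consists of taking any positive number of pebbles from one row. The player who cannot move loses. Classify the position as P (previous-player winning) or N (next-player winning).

Compute the nim-sum pairwise:
4 ^ 11 = 15
15 ^ 7 = 8
The nim-sum is 8 ≠ 0, so this is an N-position: the player to move can win.

N-position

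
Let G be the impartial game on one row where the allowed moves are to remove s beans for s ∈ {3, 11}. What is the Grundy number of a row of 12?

Build the Grundy sequence with g(k) = mex{g(k−s) : s ∈ {3, 11}, s ≤ k}:
g(0) = mex{} = 0
g(1) = mex{} = 0
g(2) = mex{} = 0
g(3) = mex{0} = 1
g(4) = mex{0} = 1
g(5) = mex{0} = 1
g(6) = mex{1} = 0
g(7) = mex{1} = 0
g(8) = mex{1} = 0
g(9) = mex{0} = 1
g(10) = mex{0} = 1
g(11) = mex{0} = 1
g(12) = mex{0,1} = 2
So g(12) = 2.

2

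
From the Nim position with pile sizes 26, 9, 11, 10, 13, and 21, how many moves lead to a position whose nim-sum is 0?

5

Compute the nim-sum pairwise:
26 ^ 9 = 19
19 ^ 11 = 24
24 ^ 10 = 18
18 ^ 13 = 31
31 ^ 21 = 10
The overall nim-sum is X = 10. A pile of size p has a winning move iff p XOR X < p (reduce it to p XOR X).
  26: 26 XOR 10 = 16 < 26 — winning move (to 16).
  9: 9 XOR 10 = 3 < 9 — winning move (to 3).
  11: 11 XOR 10 = 1 < 11 — winning move (to 1).
  10: 10 XOR 10 = 0 < 10 — winning move (to 0).
  13: 13 XOR 10 = 7 < 13 — winning move (to 7).
  21: 21 XOR 10 = 31 ≥ 21 — no move.
That gives 5 winning moves.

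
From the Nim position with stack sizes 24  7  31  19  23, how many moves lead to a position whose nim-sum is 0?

Bitwise XOR of the heap sizes:
  11000  (24)
  00111  (7)
  11111  (31)
  10011  (19)
  10111  (23)
  -----
  00100  (4)
The overall nim-sum is X = 4. A stack of size p has a winning move iff p XOR X < p (reduce it to p XOR X).
  24: 24 XOR 4 = 28 ≥ 24 — no move.
  7: 7 XOR 4 = 3 < 7 — winning move (to 3).
  31: 31 XOR 4 = 27 < 31 — winning move (to 27).
  19: 19 XOR 4 = 23 ≥ 19 — no move.
  23: 23 XOR 4 = 19 < 23 — winning move (to 19).
That gives 3 winning moves.

3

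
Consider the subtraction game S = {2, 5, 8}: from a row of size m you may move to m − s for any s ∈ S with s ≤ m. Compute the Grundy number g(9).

Grundy values for subtraction set {2, 5, 8}:
k:     0  1  2  3  4  5  6  7  8  9
g(k):  0  0  1  1  0  2  1  0  2  1
So g(9) = 1.

1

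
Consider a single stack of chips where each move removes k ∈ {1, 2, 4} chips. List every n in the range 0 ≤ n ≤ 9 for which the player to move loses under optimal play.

0, 3, 6, 9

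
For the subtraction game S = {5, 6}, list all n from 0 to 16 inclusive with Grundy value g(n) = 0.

0, 1, 2, 3, 4, 11, 12, 13, 14, 15

Grundy values for subtraction set {5, 6}:
k:     0  1  2  3  4  5  6  7  8  9 10 11 12 13 14 15 16
g(k):  0  0  0  0  0  1  1  1  1  1  2  0  0  0  0  0  1
The P-positions (g = 0) in 0..16 are 0, 1, 2, 3, 4, 11, 12, 13, 14, 15.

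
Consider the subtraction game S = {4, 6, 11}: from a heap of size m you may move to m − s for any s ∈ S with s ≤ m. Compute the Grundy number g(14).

1

Compute g(0), g(1), … for moves {4, 6, 11}:
g(0) = mex{} = 0
g(1) = mex{} = 0
g(2) = mex{} = 0
g(3) = mex{} = 0
g(4) = mex{0} = 1
g(5) = mex{0} = 1
g(6) = mex{0} = 1
g(7) = mex{0} = 1
g(8) = mex{0,1} = 2
g(9) = mex{0,1} = 2
g(10) = mex{1} = 0
g(11) = mex{0,1} = 2
g(12) = mex{0,1,2} = 3
g(13) = mex{0,1,2} = 3
g(14) = mex{0,2} = 1
So g(14) = 1.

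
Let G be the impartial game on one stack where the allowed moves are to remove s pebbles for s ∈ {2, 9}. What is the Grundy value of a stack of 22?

0

Compute g(0), g(1), … for moves {2, 9}:
k:     0  1  2  3  4  5  6  7  8  9 10 11 12 13 14 15 16 17 18 19 20 21 22
g(k):  0  0  1  1  0  0  1  1  0  2  1  0  0  1  1  0  0  1  1  0  2  1  0
So g(22) = 0.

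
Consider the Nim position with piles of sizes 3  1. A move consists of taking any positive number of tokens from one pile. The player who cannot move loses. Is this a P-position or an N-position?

Compute the nim-sum pairwise:
3 ⊕ 1 = 2
The nim-sum is 2 ≠ 0, so this is an N-position: the player to move can win.

N-position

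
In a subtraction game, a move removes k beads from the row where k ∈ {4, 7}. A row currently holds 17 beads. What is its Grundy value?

Build the Grundy sequence with g(k) = mex{g(k−s) : s ∈ {4, 7}, s ≤ k}:
k:     0  1  2  3  4  5  6  7  8  9 10 11 12 13 14 15 16 17
g(k):  0  0  0  0  1  1  1  1  2  2  2  0  0  0  0  1  1  1
So g(17) = 1.

1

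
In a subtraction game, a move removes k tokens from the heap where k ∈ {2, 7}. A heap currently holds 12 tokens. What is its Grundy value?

1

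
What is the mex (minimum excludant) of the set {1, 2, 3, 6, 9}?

0 is not in the set, so the mex is 0.

0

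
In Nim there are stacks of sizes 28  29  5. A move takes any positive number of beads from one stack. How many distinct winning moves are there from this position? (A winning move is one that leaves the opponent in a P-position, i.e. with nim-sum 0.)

In binary:
  11100  (28)
  11101  (29)
  00101  (5)
  -----
  00100  (4)
The overall nim-sum is X = 4. A stack of size p has a winning move iff p XOR X < p (reduce it to p XOR X).
  28: 28 XOR 4 = 24 < 28 — winning move (to 24).
  29: 29 XOR 4 = 25 < 29 — winning move (to 25).
  5: 5 XOR 4 = 1 < 5 — winning move (to 1).
That gives 3 winning moves.

3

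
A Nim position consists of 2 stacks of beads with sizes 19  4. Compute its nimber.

23

Nim-sum: 19 ⊕ 4 = 23.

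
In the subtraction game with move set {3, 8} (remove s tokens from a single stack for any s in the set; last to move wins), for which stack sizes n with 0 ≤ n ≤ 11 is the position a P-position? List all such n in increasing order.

0, 1, 2, 6, 7, 11

Build the Grundy sequence with g(k) = mex{g(k−s) : s ∈ {3, 8}, s ≤ k}:
k:     0  1  2  3  4  5  6  7  8  9 10 11
g(k):  0  0  0  1  1  1  0  0  2  1  1  0
The P-positions (g = 0) in 0..11 are 0, 1, 2, 6, 7, 11.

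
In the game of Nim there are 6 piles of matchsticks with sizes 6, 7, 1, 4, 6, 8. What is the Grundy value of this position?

Nim-sum: 6 XOR 7 XOR 1 XOR 4 XOR 6 XOR 8 = 10.

10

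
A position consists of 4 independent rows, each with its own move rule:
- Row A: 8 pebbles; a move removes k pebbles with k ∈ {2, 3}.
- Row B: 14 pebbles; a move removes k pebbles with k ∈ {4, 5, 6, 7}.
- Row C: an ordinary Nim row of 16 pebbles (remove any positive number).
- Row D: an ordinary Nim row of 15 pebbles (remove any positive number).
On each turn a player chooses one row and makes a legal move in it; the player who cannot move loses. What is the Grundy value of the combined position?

30

For row A, compute g(0), g(1), … with moves {2, 3}:
k:     0  1  2  3  4  5  6  7  8
g(k):  0  0  1  1  2  0  0  1  1
So g(8) = 1.
Build the Grundy sequence for row B with g(k) = mex{g(k−s) : s ∈ {4, 5, 6, 7}, s ≤ k}:
k:     0  1  2  3  4  5  6  7  8  9 10 11 12 13 14
g(k):  0  0  0  0  1  1  1  1  2  2  2  0  0  0  0
So g(14) = 0.
Row C is a plain Nim row of size 16, so its Grundy value is 16.
Row D is a plain Nim row of size 15, so its Grundy value is 15.
The value of a disjunctive sum is the nim-sum of the parts.
Combined value = 1 ⊕ 0 ⊕ 16 ⊕ 15 = 30.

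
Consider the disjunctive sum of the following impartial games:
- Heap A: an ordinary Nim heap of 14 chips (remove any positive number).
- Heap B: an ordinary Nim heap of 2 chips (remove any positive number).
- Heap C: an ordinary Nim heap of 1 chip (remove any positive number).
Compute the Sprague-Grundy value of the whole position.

13

Heap A is a plain Nim heap of size 14, so its Grundy value is 14.
Heap B is a plain Nim heap of size 2, so its Grundy value is 2.
Heap C is a plain Nim heap of size 1, so its Grundy value is 1.
By the Sprague-Grundy theorem, the Grundy value of a sum of independent games is the XOR of the component values.
Combined value = 14 XOR 2 XOR 1 = 13.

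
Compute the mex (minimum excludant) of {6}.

0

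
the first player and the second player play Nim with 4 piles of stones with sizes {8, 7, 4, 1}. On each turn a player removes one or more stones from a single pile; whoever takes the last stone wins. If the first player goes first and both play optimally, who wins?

the first player wins

In binary:
  1000  (8)
  0111  (7)
  0100  (4)
  0001  (1)
  ----
  1010  (10)
The nim-sum is 10 ≠ 0, so this is an N-position: the player to move can win; the first player has a winning move.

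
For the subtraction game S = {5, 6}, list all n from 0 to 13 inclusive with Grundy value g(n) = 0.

Build the Grundy sequence with g(k) = mex{g(k−s) : s ∈ {5, 6}, s ≤ k}:
g(0) = mex{} = 0
g(1) = mex{} = 0
g(2) = mex{} = 0
g(3) = mex{} = 0
g(4) = mex{} = 0
g(5) = mex{0} = 1
g(6) = mex{0} = 1
g(7) = mex{0} = 1
g(8) = mex{0} = 1
g(9) = mex{0} = 1
g(10) = mex{0,1} = 2
g(11) = mex{1} = 0
g(12) = mex{1} = 0
g(13) = mex{1} = 0
The P-positions (g = 0) in 0..13 are 0, 1, 2, 3, 4, 11, 12, 13.

0, 1, 2, 3, 4, 11, 12, 13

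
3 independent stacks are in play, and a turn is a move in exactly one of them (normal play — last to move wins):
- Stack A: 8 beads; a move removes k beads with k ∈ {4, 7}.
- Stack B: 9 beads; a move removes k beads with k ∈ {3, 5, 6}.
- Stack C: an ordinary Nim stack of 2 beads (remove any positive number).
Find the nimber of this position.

For stack A, compute g(0), g(1), … with moves {4, 7}:
k:     0  1  2  3  4  5  6  7  8
g(k):  0  0  0  0  1  1  1  1  2
So g(8) = 2.
Grundy values for stack B (subtraction set {3, 5, 6}):
g(0) = mex{} = 0
g(1) = mex{} = 0
g(2) = mex{} = 0
g(3) = mex{0} = 1
g(4) = mex{0} = 1
g(5) = mex{0} = 1
g(6) = mex{0,1} = 2
g(7) = mex{0,1} = 2
g(8) = mex{0,1} = 2
g(9) = mex{1,2} = 0
So g(9) = 0.
Stack C is a plain Nim stack of size 2, so its Grundy value is 2.
By the Sprague-Grundy theorem, the Grundy value of a sum of independent games is the XOR of the component values.
Combined value = 2 ⊕ 0 ⊕ 2 = 0.

0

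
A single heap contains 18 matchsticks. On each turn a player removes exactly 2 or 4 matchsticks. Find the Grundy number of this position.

0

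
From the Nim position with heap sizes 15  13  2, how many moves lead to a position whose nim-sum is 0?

0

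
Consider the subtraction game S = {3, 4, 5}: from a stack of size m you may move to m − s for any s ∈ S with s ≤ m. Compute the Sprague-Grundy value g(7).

2

Build the Grundy sequence with g(k) = mex{g(k−s) : s ∈ {3, 4, 5}, s ≤ k}:
k:     0  1  2  3  4  5  6  7
g(k):  0  0  0  1  1  1  2  2
So g(7) = 2.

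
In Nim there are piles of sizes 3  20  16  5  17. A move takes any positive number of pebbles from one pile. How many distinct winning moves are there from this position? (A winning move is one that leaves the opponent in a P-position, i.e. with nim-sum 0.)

Nim-sum: 3 XOR 20 XOR 16 XOR 5 XOR 17 = 19.
The overall nim-sum is X = 19. A pile of size p has a winning move iff p XOR X < p (reduce it to p XOR X).
  3: 3 XOR 19 = 16 ≥ 3 — no move.
  20: 20 XOR 19 = 7 < 20 — winning move (to 7).
  16: 16 XOR 19 = 3 < 16 — winning move (to 3).
  5: 5 XOR 19 = 22 ≥ 5 — no move.
  17: 17 XOR 19 = 2 < 17 — winning move (to 2).
That gives 3 winning moves.

3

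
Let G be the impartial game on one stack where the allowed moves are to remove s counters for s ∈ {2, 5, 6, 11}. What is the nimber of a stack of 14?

3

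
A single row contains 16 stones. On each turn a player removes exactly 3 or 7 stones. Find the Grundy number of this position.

Build the Grundy sequence with g(k) = mex{g(k−s) : s ∈ {3, 7}, s ≤ k}:
k:     0  1  2  3  4  5  6  7  8  9 10 11 12 13 14 15 16
g(k):  0  0  0  1  1  1  0  2  2  1  0  0  0  1  1  1  0
So g(16) = 0.

0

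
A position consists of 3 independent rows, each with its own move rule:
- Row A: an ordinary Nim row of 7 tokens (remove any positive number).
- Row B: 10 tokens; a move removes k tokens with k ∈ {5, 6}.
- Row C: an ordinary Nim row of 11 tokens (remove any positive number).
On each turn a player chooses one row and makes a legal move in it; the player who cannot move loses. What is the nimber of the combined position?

Row A is a plain Nim row of size 7, so its Grundy value is 7.
For row B, compute g(0), g(1), … with moves {5, 6}:
k:     0  1  2  3  4  5  6  7  8  9 10
g(k):  0  0  0  0  0  1  1  1  1  1  2
So g(10) = 2.
Row C is a plain Nim row of size 11, so its Grundy value is 11.
By the Sprague-Grundy theorem, the Grundy value of a sum of independent games is the XOR of the component values.
Combined value = 7 ⊕ 2 ⊕ 11 = 14.

14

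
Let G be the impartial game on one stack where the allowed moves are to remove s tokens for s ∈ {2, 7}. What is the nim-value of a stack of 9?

Build the Grundy sequence with g(k) = mex{g(k−s) : s ∈ {2, 7}, s ≤ k}:
k:     0  1  2  3  4  5  6  7  8  9
g(k):  0  0  1  1  0  0  1  1  2  0
So g(9) = 0.

0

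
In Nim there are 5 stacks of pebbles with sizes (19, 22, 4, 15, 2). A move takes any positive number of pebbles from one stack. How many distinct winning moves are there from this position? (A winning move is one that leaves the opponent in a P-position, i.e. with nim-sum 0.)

1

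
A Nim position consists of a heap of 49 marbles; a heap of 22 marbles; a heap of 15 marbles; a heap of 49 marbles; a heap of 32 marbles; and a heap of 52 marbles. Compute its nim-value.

13

Nim-sum: 49 ^ 22 ^ 15 ^ 49 ^ 32 ^ 52 = 13.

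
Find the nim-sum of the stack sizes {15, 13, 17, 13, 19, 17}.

28

Nim-sum: 15 XOR 13 XOR 17 XOR 13 XOR 19 XOR 17 = 28.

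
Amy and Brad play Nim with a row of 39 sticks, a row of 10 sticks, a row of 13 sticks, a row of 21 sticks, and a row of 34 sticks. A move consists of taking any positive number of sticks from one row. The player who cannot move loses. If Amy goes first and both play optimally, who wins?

Amy wins

Nim-sum: 39 XOR 10 XOR 13 XOR 21 XOR 34 = 23.
The nim-sum is 23 ≠ 0, so this is an N-position: the player to move can win; Amy has a winning move.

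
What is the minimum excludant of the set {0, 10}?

0 is in the set but 1 is not, so the mex is 1.

1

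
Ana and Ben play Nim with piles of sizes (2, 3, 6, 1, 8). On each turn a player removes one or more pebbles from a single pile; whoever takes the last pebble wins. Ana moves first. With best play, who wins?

Ana wins

Compute the nim-sum pairwise:
2 XOR 3 = 1
1 XOR 6 = 7
7 XOR 1 = 6
6 XOR 8 = 14
The nim-sum is 14 ≠ 0, so this is an N-position: the player to move can win; Ana has a winning move.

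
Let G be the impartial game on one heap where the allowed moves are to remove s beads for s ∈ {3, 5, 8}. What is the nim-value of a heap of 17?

Build the Grundy sequence with g(k) = mex{g(k−s) : s ∈ {3, 5, 8}, s ≤ k}:
k:     0  1  2  3  4  5  6  7  8  9 10 11 12 13 14 15 16 17
g(k):  0  0  0  1  1  1  2  2  2  3  3  0  0  0  1  1  1  2
So g(17) = 2.

2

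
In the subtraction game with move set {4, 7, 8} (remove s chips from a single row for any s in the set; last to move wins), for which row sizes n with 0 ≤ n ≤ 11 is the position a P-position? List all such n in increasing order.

0, 1, 2, 3

Grundy values for subtraction set {4, 7, 8}:
g(0) = mex{} = 0
g(1) = mex{} = 0
g(2) = mex{} = 0
g(3) = mex{} = 0
g(4) = mex{0} = 1
g(5) = mex{0} = 1
g(6) = mex{0} = 1
g(7) = mex{0} = 1
g(8) = mex{0,1} = 2
g(9) = mex{0,1} = 2
g(10) = mex{0,1} = 2
g(11) = mex{0,1} = 2
The P-positions (g = 0) in 0..11 are 0, 1, 2, 3.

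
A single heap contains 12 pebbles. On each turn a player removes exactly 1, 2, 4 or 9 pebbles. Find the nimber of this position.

1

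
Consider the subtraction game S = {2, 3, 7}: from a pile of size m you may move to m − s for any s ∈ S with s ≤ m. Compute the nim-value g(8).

1

Compute g(0), g(1), … for moves {2, 3, 7}:
g(0) = mex{} = 0
g(1) = mex{} = 0
g(2) = mex{0} = 1
g(3) = mex{0} = 1
g(4) = mex{0,1} = 2
g(5) = mex{1} = 0
g(6) = mex{1,2} = 0
g(7) = mex{0,2} = 1
g(8) = mex{0} = 1
So g(8) = 1.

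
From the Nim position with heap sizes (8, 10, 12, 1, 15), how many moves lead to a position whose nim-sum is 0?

0

In binary:
  1000  (8)
  1010  (10)
  1100  (12)
  0001  (1)
  1111  (15)
  ----
  0000  (0)
The nim-sum is already 0, so every move leaves a nonzero nim-sum — there are no winning moves.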